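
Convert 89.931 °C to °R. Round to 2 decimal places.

°R = (°C + 273.15) × 9/5.
Applying the formula gives 653.55 °R.

653.55 degrees Rankine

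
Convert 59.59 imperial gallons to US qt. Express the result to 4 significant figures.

286.3 US qt

1 imperial gallon = 4.80380 US qt.
So 59.59 × 4.80380 ≈ 286.3 US qt.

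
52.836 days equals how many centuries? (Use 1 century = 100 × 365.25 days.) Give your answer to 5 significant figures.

1 d = 2.73785 × 10^-5 centuries.
Then 52.836 × 2.73785 × 10^-5 ≈ 0.0014466 century.

0.0014466 centuries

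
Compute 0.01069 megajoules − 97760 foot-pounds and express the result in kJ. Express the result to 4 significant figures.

0.01069 MJ = 10.6900 kJ and 97760 ft·lbf = 132.545 kJ.
10.6900 − 132.545 ≈ -121.9 kJ.

-121.9 kilojoules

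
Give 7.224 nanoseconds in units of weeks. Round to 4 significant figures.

1 ns = 1.65344e-15 wk.
Thus 7.224 × 1.65344e-15 ≈ 1.194e-14 wk.

1.194e-14 weeks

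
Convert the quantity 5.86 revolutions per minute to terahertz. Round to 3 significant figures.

9.77e-14 THz

1 rpm = 1.66667e-14 THz.
5.86 × 1.66667e-14 ≈ 9.77e-14 THz.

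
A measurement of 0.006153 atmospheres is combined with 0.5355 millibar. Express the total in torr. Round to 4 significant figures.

5.078 torr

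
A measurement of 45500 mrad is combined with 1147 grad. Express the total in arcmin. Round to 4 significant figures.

218400 arcmin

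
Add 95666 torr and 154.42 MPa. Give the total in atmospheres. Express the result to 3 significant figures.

95666 torr = 125.876 atm and 154.42 MPa = 1524.01 atm.
125.876 + 1524.01 ≈ 1650 atm.

1650 atm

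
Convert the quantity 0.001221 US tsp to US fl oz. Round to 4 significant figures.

1 US tsp = 0.166667 US fl oz.
Thus 0.001221 × 0.166667 ≈ 0.0002035 US fl oz.

0.0002035 US fl oz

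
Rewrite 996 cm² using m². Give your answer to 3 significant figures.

1 cm² = 0.000100000 m².
Thus 996 × 0.000100000 ≈ 0.0996 m².

0.0996 square meters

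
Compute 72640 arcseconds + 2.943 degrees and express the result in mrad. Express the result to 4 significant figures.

72640 arcsec = 352.169 mrad and 2.943 ° = 51.3650 mrad.
352.169 + 51.3650 ≈ 403.5 mrad.

403.5 mrad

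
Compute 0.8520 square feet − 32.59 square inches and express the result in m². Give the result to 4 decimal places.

0.8520 ft² = 0.0791534 m² and 32.59 in² = 0.0210258 m².
0.0791534 − 0.0210258 ≈ 0.0581 m².

0.0581 m²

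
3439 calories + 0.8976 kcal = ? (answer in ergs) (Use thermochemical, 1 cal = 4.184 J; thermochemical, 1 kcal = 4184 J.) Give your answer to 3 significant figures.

1.81 × 10^11 ergs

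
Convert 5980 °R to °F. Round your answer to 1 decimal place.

5520.3 degrees Fahrenheit

°R = °F + 459.67.
Applying the formula gives 5520.3 °F.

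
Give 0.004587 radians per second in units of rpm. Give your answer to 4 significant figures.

0.04380 revolutions per minute

1 rad/s = 9.54930 rpm.
Then 0.004587 × 9.54930 ≈ 0.04380 rpm.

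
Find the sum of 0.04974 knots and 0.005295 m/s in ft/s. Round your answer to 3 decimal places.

0.04974 kn = 0.0839517 ft/s and 0.005295 m/s = 0.0173720 ft/s.
0.0839517 + 0.0173720 ≈ 0.101 ft/s.

0.101 feet per second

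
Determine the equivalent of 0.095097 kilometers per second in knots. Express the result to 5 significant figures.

1 kilometer per second = 1943.84 knots.
Thus 0.095097 × 1943.84 ≈ 184.85 kn.

184.85 kn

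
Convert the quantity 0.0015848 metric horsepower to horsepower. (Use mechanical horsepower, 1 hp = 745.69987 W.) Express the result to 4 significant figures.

0.001563 horsepower

1 PS = 0.986320 hp.
So 0.0015848 × 0.986320 ≈ 0.001563 hp.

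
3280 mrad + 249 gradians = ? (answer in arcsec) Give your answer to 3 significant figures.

1.48 × 10^6 arcseconds

3280 mrad = 676549 arcsec and 249 grad = 806760 arcsec.
676549 + 806760 ≈ 1.48 × 10^6 arcsec.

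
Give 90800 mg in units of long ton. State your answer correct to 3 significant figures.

1 mg = 9.84207 × 10^-10 long tons.
Then 90800 × 9.84207 × 10^-10 ≈ 8.94 × 10^-5 long ton.

8.94 × 10^-5 long ton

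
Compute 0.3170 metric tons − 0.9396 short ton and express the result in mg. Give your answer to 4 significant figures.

0.3170 t = 3.17000 × 10^8 mg and 0.9396 short ton = 8.52391 × 10^8 mg.
3.17000 × 10^8 − 8.52391 × 10^8 ≈ -5.354 × 10^8 mg.

-5.354 × 10^8 mg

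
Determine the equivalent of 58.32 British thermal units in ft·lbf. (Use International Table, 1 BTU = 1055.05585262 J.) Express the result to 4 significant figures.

45380 ft·lbf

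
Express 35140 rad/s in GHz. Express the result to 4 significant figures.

5.593e-6 GHz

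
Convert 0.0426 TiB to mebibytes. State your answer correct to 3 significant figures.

1 TiB = 1.04858 × 10^6 mebibytes.
Thus 0.0426 × 1.04858 × 10^6 ≈ 44700 MiB.

44700 mebibytes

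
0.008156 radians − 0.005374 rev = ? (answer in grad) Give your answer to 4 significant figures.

-1.630 grad

0.008156 rad = 0.519227 grad and 0.005374 rev = 2.14960 grad.
0.519227 − 2.14960 ≈ -1.630 grad.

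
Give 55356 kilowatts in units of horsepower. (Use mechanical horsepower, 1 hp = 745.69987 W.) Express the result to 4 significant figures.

74230 horsepower

1 kilowatt = 1.34102 horsepower.
Then 55356 × 1.34102 ≈ 74230 hp.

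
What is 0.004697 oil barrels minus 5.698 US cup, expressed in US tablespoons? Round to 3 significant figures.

0.004697 bbl = 50.5021 US tbsp and 5.698 US cup = 91.1680 US tbsp.
50.5021 − 91.1680 ≈ -40.7 US tbsp.

-40.7 US tablespoons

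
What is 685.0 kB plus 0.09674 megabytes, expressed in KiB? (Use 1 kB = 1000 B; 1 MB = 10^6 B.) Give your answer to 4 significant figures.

763.4 kibibytes

685.0 kB = 668.945 KiB and 0.09674 MB = 94.4727 KiB.
668.945 + 94.4727 ≈ 763.4 KiB.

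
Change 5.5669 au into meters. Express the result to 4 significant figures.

8.328e+11 m

1 au = 1.49598e+11 m.
5.5669 × 1.49598e+11 ≈ 8.328e+11 m.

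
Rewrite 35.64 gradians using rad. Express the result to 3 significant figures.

1 gradian = 0.0157080 radians.
So 35.64 × 0.0157080 ≈ 0.560 rad.

0.560 rad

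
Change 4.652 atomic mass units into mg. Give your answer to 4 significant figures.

1 u = 1.66054 × 10^-21 milligrams.
So 4.652 × 1.66054 × 10^-21 ≈ 7.725 × 10^-21 mg.

7.725 × 10^-21 milligrams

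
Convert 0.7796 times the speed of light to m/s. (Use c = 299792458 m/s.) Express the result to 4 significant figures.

2.337e+8 meters per second

1 c = 2.99792e+8 m/s.
Then 0.7796 × 2.99792e+8 ≈ 2.337e+8 m/s.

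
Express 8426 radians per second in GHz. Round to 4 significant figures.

1.341e-6 GHz

1 radian per second = 1.59155e-10 gigahertz.
Thus 8426 × 1.59155e-10 ≈ 1.341e-6 GHz.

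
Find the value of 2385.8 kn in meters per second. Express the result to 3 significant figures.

1230 meters per second

1 kn = 0.514444 meters per second.
So 2385.8 × 0.514444 ≈ 1230 m/s.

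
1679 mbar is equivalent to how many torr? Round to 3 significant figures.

1260 torr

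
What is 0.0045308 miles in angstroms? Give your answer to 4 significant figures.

1 mile = 1.60934e+13 angstroms.
So 0.0045308 × 1.60934e+13 ≈ 7.292e+10 Å.

7.292e+10 Å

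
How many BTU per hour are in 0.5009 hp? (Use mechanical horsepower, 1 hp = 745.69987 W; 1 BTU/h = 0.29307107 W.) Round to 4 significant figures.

1275 BTU per hour

1 hp = 2544.43 BTU/h.
0.5009 × 2544.43 ≈ 1275 BTU/h.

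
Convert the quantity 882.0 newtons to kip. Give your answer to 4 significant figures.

0.1983 kips

1 newton = 0.000224809 kip.
So 882.0 × 0.000224809 ≈ 0.1983 kip.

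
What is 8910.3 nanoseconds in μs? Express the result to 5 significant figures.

8.9103 μs

1 ns = 0.00100000 microseconds.
Then 8910.3 × 0.00100000 ≈ 8.9103 μs.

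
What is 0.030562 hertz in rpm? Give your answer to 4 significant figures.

1 hertz = 60.0000 rpm.
Thus 0.030562 × 60.0000 ≈ 1.834 rpm.

1.834 rpm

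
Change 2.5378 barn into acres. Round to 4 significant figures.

1 barn = 2.47105e-32 acres.
Thus 2.5378 × 2.47105e-32 ≈ 6.271e-32 acre.

6.271e-32 acres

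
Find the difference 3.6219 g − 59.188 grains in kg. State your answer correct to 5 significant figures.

3.6219 g = 0.00362190 kg and 59.188 gr = 0.00383532 kg.
0.00362190 − 0.00383532 ≈ -0.00021342 kg.

-0.00021342 kg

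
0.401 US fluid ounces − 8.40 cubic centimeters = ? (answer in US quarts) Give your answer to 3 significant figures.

0.00366 US qt

0.401 US fl oz = 0.01253125 US qt and 8.40 cm³ = 0.008876181 US qt.
0.01253125 − 0.008876181 ≈ 0.00366 US qt.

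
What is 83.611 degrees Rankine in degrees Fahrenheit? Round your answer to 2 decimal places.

-376.06 degrees Fahrenheit

°R = °F + 459.67.
Applying the formula gives -376.06 °F.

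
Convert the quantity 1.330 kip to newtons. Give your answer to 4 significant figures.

5916 newtons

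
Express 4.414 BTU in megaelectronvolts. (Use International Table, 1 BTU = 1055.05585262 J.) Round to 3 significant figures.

1 BTU = 6.58514 × 10^15 MeV.
Then 4.414 × 6.58514 × 10^15 ≈ 2.91 × 10^16 MeV.

2.91 × 10^16 MeV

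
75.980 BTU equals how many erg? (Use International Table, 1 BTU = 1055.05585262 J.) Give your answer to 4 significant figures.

8.016 × 10^11 ergs

1 British thermal unit = 1.05506 × 10^10 erg.
So 75.980 × 1.05506 × 10^10 ≈ 8.016 × 10^11 erg.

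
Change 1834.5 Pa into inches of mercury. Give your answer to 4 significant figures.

0.5417 inHg

1 Pa = 0.000295300 inches of mercury.
Thus 1834.5 × 0.000295300 ≈ 0.5417 inHg.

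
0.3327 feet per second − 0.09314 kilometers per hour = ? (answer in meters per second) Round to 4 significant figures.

0.3327 ft/s = 0.101407 m/s and 0.09314 km/h = 0.0258722 m/s.
0.101407 − 0.0258722 ≈ 0.07553 m/s.

0.07553 meters per second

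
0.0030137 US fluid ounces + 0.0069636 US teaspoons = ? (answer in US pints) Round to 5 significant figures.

0.00026089 US pt

0.0030137 US fl oz = 0.000188356 US pt and 0.0069636 US tsp = 7.25375 × 10^-5 US pt.
0.000188356 + 7.25375 × 10^-5 ≈ 0.00026089 US pt.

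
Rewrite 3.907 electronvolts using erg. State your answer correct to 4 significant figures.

1 eV = 1.60218e-12 erg.
Thus 3.907 × 1.60218e-12 ≈ 6.260e-12 erg.

6.260e-12 erg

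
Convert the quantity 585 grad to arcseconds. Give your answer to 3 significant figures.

1.90 × 10^6 arcseconds

1 gradian = 3240.00 arcsec.
So 585 × 3240.00 ≈ 1.90 × 10^6 arcsec.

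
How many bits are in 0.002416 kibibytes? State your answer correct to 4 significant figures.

1 kibibyte = 8192.00 bit.
Then 0.002416 × 8192.00 ≈ 19.79 bit.

19.79 bit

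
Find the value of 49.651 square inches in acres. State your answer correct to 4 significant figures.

1 in² = 1.594225e-7 acres.
Then 49.651 × 1.594225e-7 ≈ 7.915e-6 acre.

7.915e-6 acres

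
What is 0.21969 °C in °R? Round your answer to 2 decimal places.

492.07 degrees Rankine

°R = (°C + 273.15) × 9/5.
Applying the formula gives 492.07 °R.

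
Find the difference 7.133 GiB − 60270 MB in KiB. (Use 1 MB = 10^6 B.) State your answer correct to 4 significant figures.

-5.138 × 10^7 kibibytes

7.133 GiB = 7.47949 × 10^6 KiB and 60270 MB = 5.88574 × 10^7 KiB.
7.47949 × 10^6 − 5.88574 × 10^7 ≈ -5.138 × 10^7 KiB.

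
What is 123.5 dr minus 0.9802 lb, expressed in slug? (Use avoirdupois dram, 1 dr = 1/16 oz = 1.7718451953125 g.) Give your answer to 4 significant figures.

-0.01547 slugs

123.5 dr = 0.0149941 slug and 0.9802 lb = 0.0304655 slug.
0.0149941 − 0.0304655 ≈ -0.01547 slug.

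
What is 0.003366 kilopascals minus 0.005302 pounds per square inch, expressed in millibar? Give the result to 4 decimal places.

-0.3319 mbar

0.003366 kPa = 0.0336600 mbar and 0.005302 psi = 0.365560 mbar.
0.0336600 − 0.365560 ≈ -0.3319 mbar.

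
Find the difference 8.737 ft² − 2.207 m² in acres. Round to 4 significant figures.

8.737 ft² = 0.000200574 acre and 2.207 m² = 0.000545362 acre.
0.000200574 − 0.000545362 ≈ -0.0003448 acre.

-0.0003448 acre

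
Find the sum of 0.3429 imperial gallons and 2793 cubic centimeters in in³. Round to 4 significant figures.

265.6 cubic inches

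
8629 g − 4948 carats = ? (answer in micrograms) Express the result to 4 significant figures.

8629 g = 8.62900 × 10^9 μg and 4948 ct = 9.89600 × 10^8 μg.
8.62900 × 10^9 − 9.89600 × 10^8 ≈ 7.639 × 10^9 μg.

7.639 × 10^9 micrograms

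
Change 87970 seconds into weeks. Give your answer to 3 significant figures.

0.145 wk

1 s = 1.65344e-6 wk.
Then 87970 × 1.65344e-6 ≈ 0.145 wk.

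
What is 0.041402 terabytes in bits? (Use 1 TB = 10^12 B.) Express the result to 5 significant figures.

3.3122e+11 bit

1 terabyte = 8.00000e+12 bits.
Then 0.041402 × 8.00000e+12 ≈ 3.3122e+11 bit.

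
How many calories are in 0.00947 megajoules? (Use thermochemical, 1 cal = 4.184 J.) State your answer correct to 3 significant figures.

2260 cal

1 megajoule = 239006 cal.
0.00947 × 239006 ≈ 2260 cal.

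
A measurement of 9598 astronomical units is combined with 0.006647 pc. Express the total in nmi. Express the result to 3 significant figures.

9598 au = 7.75292e+11 nmi and 0.006647 pc = 1.10748e+11 nmi.
7.75292e+11 + 1.10748e+11 ≈ 8.86e+11 nmi.

8.86e+11 nmi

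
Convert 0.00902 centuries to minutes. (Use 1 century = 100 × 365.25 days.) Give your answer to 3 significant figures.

1 century = 5.25960e+7 min.
Thus 0.00902 × 5.25960e+7 ≈ 474000 min.

474000 min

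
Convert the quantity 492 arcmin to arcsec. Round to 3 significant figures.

1 arcmin = 60.0000 arcsec.
Then 492 × 60.0000 ≈ 29500 arcsec.

29500 arcseconds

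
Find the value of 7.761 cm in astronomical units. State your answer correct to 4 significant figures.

5.188e-13 au

1 centimeter = 6.68459e-14 astronomical units.
7.761 × 6.68459e-14 ≈ 5.188e-13 au.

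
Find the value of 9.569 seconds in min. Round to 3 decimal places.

0.159 minutes

1 second = 0.0166667 minutes.
9.569 × 0.0166667 ≈ 0.159 min.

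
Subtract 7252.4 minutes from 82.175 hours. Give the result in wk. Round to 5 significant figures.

-0.23035 wk

82.175 h = 0.489137 wk and 7252.4 min = 0.719484 wk.
0.489137 − 0.719484 ≈ -0.23035 wk.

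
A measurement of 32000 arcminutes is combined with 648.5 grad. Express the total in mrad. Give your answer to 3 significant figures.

19500 milliradians

32000 arcmin = 9308.42 mrad and 648.5 grad = 10186.6 mrad.
9308.42 + 10186.6 ≈ 19500 mrad.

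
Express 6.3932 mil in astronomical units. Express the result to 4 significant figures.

1.085 × 10^-15 astronomical units

1 mil = 1.69789 × 10^-16 au.
So 6.3932 × 1.69789 × 10^-16 ≈ 1.085 × 10^-15 au.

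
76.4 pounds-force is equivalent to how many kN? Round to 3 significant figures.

1 lbf = 0.00444822 kilonewtons.
So 76.4 × 0.00444822 ≈ 0.340 kN.

0.340 kN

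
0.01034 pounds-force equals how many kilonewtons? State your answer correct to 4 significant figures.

4.599e-5 kN

1 lbf = 0.00444822 kN.
0.01034 × 0.00444822 ≈ 4.599e-5 kN.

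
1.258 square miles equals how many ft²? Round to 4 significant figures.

3.507 × 10^7 square feet

1 square mile = 2.78784 × 10^7 ft².
Thus 1.258 × 2.78784 × 10^7 ≈ 3.507 × 10^7 ft².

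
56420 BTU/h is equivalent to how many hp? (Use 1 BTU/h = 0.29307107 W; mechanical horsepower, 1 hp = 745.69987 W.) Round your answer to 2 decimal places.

22.17 hp

1 BTU/h = 0.000393015 horsepower.
Then 56420 × 0.000393015 ≈ 22.17 hp.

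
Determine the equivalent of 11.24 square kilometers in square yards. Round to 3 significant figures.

1 km² = 1.19599e+6 square yards.
So 11.24 × 1.19599e+6 ≈ 1.34e+7 yd².

1.34e+7 square yards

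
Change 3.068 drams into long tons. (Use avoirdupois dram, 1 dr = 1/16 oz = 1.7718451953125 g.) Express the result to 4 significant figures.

1 dr = 1.74386e-6 long ton.
Thus 3.068 × 1.74386e-6 ≈ 5.350e-6 long ton.

5.350e-6 long ton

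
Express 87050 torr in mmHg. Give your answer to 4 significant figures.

87050 mmHg

1 torr = 1.00000 mmHg.
Thus 87050 × 1.00000 ≈ 87050 mmHg.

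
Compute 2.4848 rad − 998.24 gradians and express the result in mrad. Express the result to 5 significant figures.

2.4848 rad = 2484.800 mrad and 998.24 grad = 15680.32 mrad.
2484.800 − 15680.32 ≈ -13196 mrad.

-13196 mrad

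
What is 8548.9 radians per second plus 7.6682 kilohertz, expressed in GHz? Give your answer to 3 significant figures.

9.03e-6 gigahertz

8548.9 rad/s = 1.36060e-6 GHz and 7.6682 kHz = 7.66820e-6 GHz.
1.36060e-6 + 7.66820e-6 ≈ 9.03e-6 GHz.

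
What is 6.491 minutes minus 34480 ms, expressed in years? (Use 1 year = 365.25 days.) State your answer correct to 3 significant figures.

1.12e-5 yr

6.491 min = 1.23412e-5 yr and 34480 ms = 1.09261e-6 yr.
1.23412e-5 − 1.09261e-6 ≈ 1.12e-5 yr.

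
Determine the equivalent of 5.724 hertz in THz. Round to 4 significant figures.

1 Hz = 1.00000e-12 terahertz.
Then 5.724 × 1.00000e-12 ≈ 5.724e-12 THz.

5.724e-12 THz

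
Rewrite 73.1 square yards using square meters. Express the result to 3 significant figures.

61.1 square meters

1 yd² = 0.836127 m².
Then 73.1 × 0.836127 ≈ 61.1 m².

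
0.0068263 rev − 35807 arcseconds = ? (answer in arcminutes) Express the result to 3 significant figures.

0.0068263 rev = 147.448 arcmin and 35807 arcsec = 596.783 arcmin.
147.448 − 596.783 ≈ -449 arcmin.

-449 arcmin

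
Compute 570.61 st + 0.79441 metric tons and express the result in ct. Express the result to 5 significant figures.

2.2090 × 10^7 ct

570.61 st = 1.81177 × 10^7 ct and 0.79441 t = 3.97205 × 10^6 ct.
1.81177 × 10^7 + 3.97205 × 10^6 ≈ 2.2090 × 10^7 ct.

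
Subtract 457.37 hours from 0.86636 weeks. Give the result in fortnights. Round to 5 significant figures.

-0.92804 fortnight

0.86636 wk = 0.433180 fortnight and 457.37 h = 1.36122 fortnight.
0.433180 − 1.36122 ≈ -0.92804 fortnight.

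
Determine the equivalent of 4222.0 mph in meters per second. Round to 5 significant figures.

1 mile per hour = 0.447040 meters per second.
So 4222.0 × 0.447040 ≈ 1887.4 m/s.

1887.4 m/s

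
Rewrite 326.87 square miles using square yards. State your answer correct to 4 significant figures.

1.013 × 10^9 square yards

1 mi² = 3.09760 × 10^6 yd².
Thus 326.87 × 3.09760 × 10^6 ≈ 1.013 × 10^9 yd².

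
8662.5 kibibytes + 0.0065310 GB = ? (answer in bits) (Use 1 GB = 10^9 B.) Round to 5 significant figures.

8662.5 KiB = 7.09632 × 10^7 bit and 0.0065310 GB = 5.22480 × 10^7 bit.
7.09632 × 10^7 + 5.22480 × 10^7 ≈ 1.2321 × 10^8 bit.

1.2321 × 10^8 bits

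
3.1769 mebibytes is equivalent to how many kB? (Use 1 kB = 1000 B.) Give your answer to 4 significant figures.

3331 kB

1 mebibyte = 1048.58 kilobytes.
3.1769 × 1048.58 ≈ 3331 kB.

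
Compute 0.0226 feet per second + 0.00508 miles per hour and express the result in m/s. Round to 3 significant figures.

0.00916 meters per second

0.0226 ft/s = 0.00688848 m/s and 0.00508 mph = 0.00227096 m/s.
0.00688848 + 0.00227096 ≈ 0.00916 m/s.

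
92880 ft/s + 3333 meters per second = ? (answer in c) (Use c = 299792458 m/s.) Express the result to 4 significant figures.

0.0001055 c

92880 ft/s = 9.44314 × 10^-5 c and 3333 m/s = 1.11177 × 10^-5 c.
9.44314 × 10^-5 + 1.11177 × 10^-5 ≈ 0.0001055 c.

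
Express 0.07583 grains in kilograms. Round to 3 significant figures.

1 gr = 6.47989 × 10^-5 kilograms.
Thus 0.07583 × 6.47989 × 10^-5 ≈ 4.91 × 10^-6 kg.

4.91 × 10^-6 kg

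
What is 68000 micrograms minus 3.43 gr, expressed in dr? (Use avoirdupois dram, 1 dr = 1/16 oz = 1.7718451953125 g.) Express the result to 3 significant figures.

-0.0871 dr

68000 μg = 0.0383781 dr and 3.43 gr = 0.125440 dr.
0.0383781 − 0.125440 ≈ -0.0871 dr.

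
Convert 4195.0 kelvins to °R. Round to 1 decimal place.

7551.0 degrees Rankine

°R = K × 9/5.
Applying the formula gives 7551.0 °R.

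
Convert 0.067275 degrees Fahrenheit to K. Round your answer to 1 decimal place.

255.4 kelvins

K = (°F + 459.67) × 5/9.
Applying the formula gives 255.4 K.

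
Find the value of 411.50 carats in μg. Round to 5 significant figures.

1 carat = 200000 μg.
411.50 × 200000 ≈ 8.2300e+7 μg.

8.2300e+7 micrograms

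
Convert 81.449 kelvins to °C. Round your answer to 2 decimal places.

-191.70 °C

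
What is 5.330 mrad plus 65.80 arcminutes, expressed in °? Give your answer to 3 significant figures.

5.330 mrad = 0.305387 ° and 65.80 arcmin = 1.09667 °.
0.305387 + 1.09667 ≈ 1.40 °.

1.40 °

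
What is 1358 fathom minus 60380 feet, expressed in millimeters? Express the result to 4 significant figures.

-1.592 × 10^7 mm

1358 fathom = 2.48351 × 10^6 mm and 60380 ft = 1.84038 × 10^7 mm.
2.48351 × 10^6 − 1.84038 × 10^7 ≈ -1.592 × 10^7 mm.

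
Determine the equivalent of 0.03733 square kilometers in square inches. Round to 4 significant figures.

5.786e+7 square inches

1 km² = 1.55000e+9 in².
Then 0.03733 × 1.55000e+9 ≈ 5.786e+7 in².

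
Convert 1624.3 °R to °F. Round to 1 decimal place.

1164.6 degrees Fahrenheit

°R = °F + 459.67.
Applying the formula gives 1164.6 °F.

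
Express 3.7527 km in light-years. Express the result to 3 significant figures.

3.97e-13 ly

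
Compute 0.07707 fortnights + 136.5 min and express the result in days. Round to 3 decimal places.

0.07707 fortnight = 1.07898 d and 136.5 min = 0.0947917 d.
1.07898 + 0.0947917 ≈ 1.174 d.

1.174 d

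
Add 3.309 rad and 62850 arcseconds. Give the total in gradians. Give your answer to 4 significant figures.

230.1 grad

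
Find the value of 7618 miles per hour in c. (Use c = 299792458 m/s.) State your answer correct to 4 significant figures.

1.136e-5 c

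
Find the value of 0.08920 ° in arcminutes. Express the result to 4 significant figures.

1 degree = 60.0000 arcmin.
Thus 0.08920 × 60.0000 ≈ 5.352 arcmin.

5.352 arcminutes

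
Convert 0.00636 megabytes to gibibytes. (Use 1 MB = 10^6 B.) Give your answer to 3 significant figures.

5.92e-6 GiB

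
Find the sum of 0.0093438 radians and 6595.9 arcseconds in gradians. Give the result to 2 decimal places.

2.63 gradians

0.0093438 rad = 0.594845 grad and 6595.9 arcsec = 2.03577 grad.
0.594845 + 2.03577 ≈ 2.63 grad.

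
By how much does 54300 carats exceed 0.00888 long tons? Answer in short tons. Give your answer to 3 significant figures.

0.00203 short ton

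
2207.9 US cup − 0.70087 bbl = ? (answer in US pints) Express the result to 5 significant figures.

2207.9 US cup = 1103.95 US pt and 0.70087 bbl = 235.492 US pt.
1103.95 − 235.492 ≈ 868.46 US pt.

868.46 US pints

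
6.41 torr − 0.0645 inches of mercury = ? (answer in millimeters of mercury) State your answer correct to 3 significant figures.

4.77 mmHg

6.41 torr = 6.41000 mmHg and 0.0645 inHg = 1.63830 mmHg.
6.41000 − 1.63830 ≈ 4.77 mmHg.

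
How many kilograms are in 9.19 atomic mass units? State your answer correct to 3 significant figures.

1.53 × 10^-26 kilograms

1 atomic mass unit = 1.66054 × 10^-27 kg.
So 9.19 × 1.66054 × 10^-27 ≈ 1.53 × 10^-26 kg.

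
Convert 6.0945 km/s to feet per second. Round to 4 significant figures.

20000 feet per second

1 km/s = 3280.84 feet per second.
Thus 6.0945 × 3280.84 ≈ 20000 ft/s.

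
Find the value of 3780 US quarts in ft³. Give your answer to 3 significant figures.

126 cubic feet

1 US quart = 0.0334201 cubic feet.
Thus 3780 × 0.0334201 ≈ 126 ft³.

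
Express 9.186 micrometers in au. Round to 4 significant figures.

6.140e-17 au

1 μm = 6.68459e-18 astronomical units.
9.186 × 6.68459e-18 ≈ 6.140e-17 au.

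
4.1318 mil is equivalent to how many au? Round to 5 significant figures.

1 mil = 1.69789e-16 au.
4.1318 × 1.69789e-16 ≈ 7.0153e-16 au.

7.0153e-16 au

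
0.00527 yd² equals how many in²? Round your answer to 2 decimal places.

1 square yard = 1296.00 in².
Thus 0.00527 × 1296.00 ≈ 6.83 in².

6.83 in²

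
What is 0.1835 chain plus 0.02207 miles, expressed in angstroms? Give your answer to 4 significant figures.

0.1835 chain = 3.69143 × 10^10 Å and 0.02207 mi = 3.55182 × 10^11 Å.
3.69143 × 10^10 + 3.55182 × 10^11 ≈ 3.921 × 10^11 Å.

3.921 × 10^11 Å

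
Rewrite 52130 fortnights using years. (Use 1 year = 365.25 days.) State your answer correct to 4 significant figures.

1 fortnight = 0.0383299 years.
So 52130 × 0.0383299 ≈ 1998 yr.

1998 yr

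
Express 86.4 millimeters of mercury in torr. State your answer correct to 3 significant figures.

1 millimeter of mercury = 1.00000 torr.
86.4 × 1.00000 ≈ 86.4 torr.

86.4 torr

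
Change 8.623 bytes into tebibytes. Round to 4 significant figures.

7.843 × 10^-12 TiB

1 byte = 9.09495 × 10^-13 tebibytes.
8.623 × 9.09495 × 10^-13 ≈ 7.843 × 10^-12 TiB.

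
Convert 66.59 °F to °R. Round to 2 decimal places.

526.26 °R

°R = °F + 459.67.
Applying the formula gives 526.26 °R.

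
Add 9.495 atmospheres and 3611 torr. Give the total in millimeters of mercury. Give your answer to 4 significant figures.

10830 millimeters of mercury

9.495 atm = 7216.20 mmHg and 3611 torr = 3611.00 mmHg.
7216.20 + 3611.00 ≈ 10830 mmHg.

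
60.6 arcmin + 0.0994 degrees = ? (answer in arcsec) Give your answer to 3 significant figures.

60.6 arcmin = 3636.00 arcsec and 0.0994 ° = 357.840 arcsec.
3636.00 + 357.840 ≈ 3990 arcsec.

3990 arcseconds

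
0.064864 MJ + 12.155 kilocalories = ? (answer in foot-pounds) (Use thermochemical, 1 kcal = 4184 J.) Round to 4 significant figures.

0.064864 MJ = 47841.2 ft·lbf and 12.155 kcal = 37509.8 ft·lbf.
47841.2 + 37509.8 ≈ 85350 ft·lbf.

85350 ft·lbf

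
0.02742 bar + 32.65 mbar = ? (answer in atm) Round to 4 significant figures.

0.05928 atm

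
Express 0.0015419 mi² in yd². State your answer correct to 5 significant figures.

1 mi² = 3.09760e+6 yd².
So 0.0015419 × 3.09760e+6 ≈ 4776.2 yd².

4776.2 yd²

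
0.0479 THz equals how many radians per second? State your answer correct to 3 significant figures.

1 THz = 6.28319 × 10^12 rad/s.
So 0.0479 × 6.28319 × 10^12 ≈ 3.01 × 10^11 rad/s.

3.01 × 10^11 rad/s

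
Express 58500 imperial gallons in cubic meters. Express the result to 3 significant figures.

1 imperial gallon = 0.00454609 cubic meters.
Then 58500 × 0.00454609 ≈ 266 m³.

266 m³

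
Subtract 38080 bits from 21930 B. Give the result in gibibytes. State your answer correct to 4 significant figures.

21930 B = 2.04239 × 10^-5 GiB and 38080 bit = 4.43310 × 10^-6 GiB.
2.04239 × 10^-5 − 4.43310 × 10^-6 ≈ 1.599 × 10^-5 GiB.

1.599 × 10^-5 GiB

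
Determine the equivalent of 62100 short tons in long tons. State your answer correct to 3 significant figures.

55400 long ton

1 short ton = 0.892857 long tons.
Thus 62100 × 0.892857 ≈ 55400 long ton.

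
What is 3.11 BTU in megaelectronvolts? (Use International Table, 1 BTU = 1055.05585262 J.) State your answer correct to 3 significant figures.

1 BTU = 6.58514e+15 megaelectronvolts.
Then 3.11 × 6.58514e+15 ≈ 2.05e+16 MeV.

2.05e+16 megaelectronvolts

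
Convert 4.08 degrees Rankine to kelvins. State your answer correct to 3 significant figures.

°R = K × 9/5.
Applying the formula gives 2.27 K.

2.27 K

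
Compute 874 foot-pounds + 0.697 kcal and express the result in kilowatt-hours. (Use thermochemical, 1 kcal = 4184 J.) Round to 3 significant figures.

874 ft·lbf = 0.000329162 kWh and 0.697 kcal = 0.000810069 kWh.
0.000329162 + 0.000810069 ≈ 0.00114 kWh.

0.00114 kWh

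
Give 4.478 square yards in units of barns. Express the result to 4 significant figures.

1 square yard = 8.36127 × 10^27 barns.
Then 4.478 × 8.36127 × 10^27 ≈ 3.744 × 10^28 barn.

3.744 × 10^28 barn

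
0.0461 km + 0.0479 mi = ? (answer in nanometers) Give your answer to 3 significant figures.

0.0461 km = 4.61000e+10 nm and 0.0479 mi = 7.70876e+10 nm.
4.61000e+10 + 7.70876e+10 ≈ 1.23e+11 nm.

1.23e+11 nm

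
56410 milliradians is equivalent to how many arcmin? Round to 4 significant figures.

193900 arcminutes

1 mrad = 3.43775 arcmin.
Then 56410 × 3.43775 ≈ 193900 arcmin.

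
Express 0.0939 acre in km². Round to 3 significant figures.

1 acre = 0.00404686 km².
0.0939 × 0.00404686 ≈ 0.000380 km².

0.000380 square kilometers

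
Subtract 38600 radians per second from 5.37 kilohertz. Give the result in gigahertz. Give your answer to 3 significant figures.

5.37 kHz = 5.37000e-6 GHz and 38600 rad/s = 6.14338e-6 GHz.
5.37000e-6 − 6.14338e-6 ≈ -7.73e-7 GHz.

-7.73e-7 gigahertz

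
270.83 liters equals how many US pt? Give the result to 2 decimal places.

572.37 US pt

1 liter = 2.11338 US pints.
Then 270.83 × 2.11338 ≈ 572.37 US pt.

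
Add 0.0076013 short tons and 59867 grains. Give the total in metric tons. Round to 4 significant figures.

0.0076013 short ton = 0.00689578 t and 59867 gr = 0.00387932 t.
0.00689578 + 0.00387932 ≈ 0.01078 t.

0.01078 t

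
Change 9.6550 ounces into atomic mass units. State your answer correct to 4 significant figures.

1 oz = 1.70725 × 10^25 u.
Then 9.6550 × 1.70725 × 10^25 ≈ 1.648 × 10^26 u.

1.648 × 10^26 atomic mass units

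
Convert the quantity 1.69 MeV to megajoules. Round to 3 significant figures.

2.71e-19 megajoules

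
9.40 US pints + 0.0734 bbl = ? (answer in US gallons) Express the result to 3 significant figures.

9.40 US pt = 1.17500 US gal and 0.0734 bbl = 3.08280 US gal.
1.17500 + 3.08280 ≈ 4.26 US gal.

4.26 US gallons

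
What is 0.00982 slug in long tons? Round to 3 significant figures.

1 slug = 0.0143634 long tons.
Thus 0.00982 × 0.0143634 ≈ 0.000141 long ton.

0.000141 long ton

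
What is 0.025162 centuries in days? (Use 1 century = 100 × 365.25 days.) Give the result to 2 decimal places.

1 century = 36525.0 d.
Thus 0.025162 × 36525.0 ≈ 919.04 d.

919.04 d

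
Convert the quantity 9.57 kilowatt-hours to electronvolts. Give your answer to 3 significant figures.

2.15e+26 electronvolts

1 kWh = 2.24694e+25 eV.
So 9.57 × 2.24694e+25 ≈ 2.15e+26 eV.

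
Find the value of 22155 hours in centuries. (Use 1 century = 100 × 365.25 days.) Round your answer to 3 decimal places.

1 hour = 1.14077e-6 centuries.
Then 22155 × 1.14077e-6 ≈ 0.025 century.

0.025 centuries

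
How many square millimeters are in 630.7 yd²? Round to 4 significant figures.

5.273e+8 mm²

1 square yard = 836127 mm².
Then 630.7 × 836127 ≈ 5.273e+8 mm².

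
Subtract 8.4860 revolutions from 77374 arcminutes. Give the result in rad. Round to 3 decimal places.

-30.812 rad

77374 arcmin = 22.5072 rad and 8.4860 rev = 53.3191 rad.
22.5072 − 53.3191 ≈ -30.812 rad.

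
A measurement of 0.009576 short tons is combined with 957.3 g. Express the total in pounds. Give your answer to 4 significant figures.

0.009576 short ton = 19.1520 lb and 957.3 g = 2.11049 lb.
19.1520 + 2.11049 ≈ 21.26 lb.

21.26 pounds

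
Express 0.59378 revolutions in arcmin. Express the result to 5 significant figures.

12826 arcmin

1 revolution = 21600.0 arcminutes.
Thus 0.59378 × 21600.0 ≈ 12826 arcmin.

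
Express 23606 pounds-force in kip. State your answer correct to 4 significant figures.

1 pound-force = 0.00100000 kip.
So 23606 × 0.00100000 ≈ 23.61 kip.

23.61 kips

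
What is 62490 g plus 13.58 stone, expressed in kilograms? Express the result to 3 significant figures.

149 kilograms

62490 g = 62.4900 kg and 13.58 st = 86.2370 kg.
62.4900 + 86.2370 ≈ 149 kg.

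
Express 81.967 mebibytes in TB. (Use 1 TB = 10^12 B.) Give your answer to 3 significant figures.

8.59 × 10^-5 terabytes

1 mebibyte = 1.04858 × 10^-6 terabytes.
Then 81.967 × 1.04858 × 10^-6 ≈ 8.59 × 10^-5 TB.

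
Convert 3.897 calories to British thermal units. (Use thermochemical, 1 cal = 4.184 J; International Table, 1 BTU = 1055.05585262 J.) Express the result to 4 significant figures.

0.01545 BTU

1 calorie = 0.00396567 BTU.
3.897 × 0.00396567 ≈ 0.01545 BTU.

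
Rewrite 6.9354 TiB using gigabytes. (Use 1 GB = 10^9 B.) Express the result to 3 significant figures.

7630 GB

1 TiB = 1099.51 gigabytes.
So 6.9354 × 1099.51 ≈ 7630 GB.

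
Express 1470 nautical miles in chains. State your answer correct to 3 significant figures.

1 nautical mile = 92.0624 chains.
Then 1470 × 92.0624 ≈ 135000 chain.

135000 chains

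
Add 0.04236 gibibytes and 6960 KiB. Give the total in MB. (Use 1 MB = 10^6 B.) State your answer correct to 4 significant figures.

52.61 megabytes

0.04236 GiB = 45.4837 MB and 6960 KiB = 7.12704 MB.
45.4837 + 7.12704 ≈ 52.61 MB.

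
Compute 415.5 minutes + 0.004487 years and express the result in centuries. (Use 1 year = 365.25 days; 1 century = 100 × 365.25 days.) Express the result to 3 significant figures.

5.28e-5 century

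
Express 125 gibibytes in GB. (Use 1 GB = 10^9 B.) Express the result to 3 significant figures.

134 gigabytes

1 GiB = 1.07374 GB.
125 × 1.07374 ≈ 134 GB.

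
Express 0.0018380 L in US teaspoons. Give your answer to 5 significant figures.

0.37290 US tsp

1 liter = 202.884 US teaspoons.
Then 0.0018380 × 202.884 ≈ 0.37290 US tsp.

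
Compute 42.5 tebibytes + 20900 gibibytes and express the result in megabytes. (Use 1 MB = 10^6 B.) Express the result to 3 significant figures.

42.5 TiB = 4.67292e+7 MB and 20900 GiB = 2.24412e+7 MB.
4.67292e+7 + 2.24412e+7 ≈ 6.92e+7 MB.

6.92e+7 MB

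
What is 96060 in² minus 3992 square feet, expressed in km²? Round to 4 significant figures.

96060 in² = 6.19741e-5 km² and 3992 ft² = 0.000370869 km².
6.19741e-5 − 0.000370869 ≈ -0.0003089 km².

-0.0003089 km²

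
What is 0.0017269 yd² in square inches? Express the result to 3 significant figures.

1 yd² = 1296.00 in².
Thus 0.0017269 × 1296.00 ≈ 2.24 in².

2.24 square inches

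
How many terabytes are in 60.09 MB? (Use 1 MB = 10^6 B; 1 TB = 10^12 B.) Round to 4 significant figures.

6.009 × 10^-5 terabytes

1 megabyte = 1.00000 × 10^-6 TB.
Then 60.09 × 1.00000 × 10^-6 ≈ 6.009 × 10^-5 TB.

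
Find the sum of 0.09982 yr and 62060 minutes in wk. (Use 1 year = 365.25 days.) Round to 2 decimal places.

11.37 wk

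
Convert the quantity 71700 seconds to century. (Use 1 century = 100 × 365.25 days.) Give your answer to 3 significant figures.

2.27 × 10^-5 century

1 s = 3.16881 × 10^-10 century.
So 71700 × 3.16881 × 10^-10 ≈ 2.27 × 10^-5 century.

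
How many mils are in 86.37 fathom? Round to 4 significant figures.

6.219 × 10^6 mil

1 fathom = 72000.0 mils.
So 86.37 × 72000.0 ≈ 6.219 × 10^6 mil.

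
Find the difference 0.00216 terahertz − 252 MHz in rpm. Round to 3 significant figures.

0.00216 THz = 1.29600 × 10^11 rpm and 252 MHz = 1.51200 × 10^10 rpm.
1.29600 × 10^11 − 1.51200 × 10^10 ≈ 1.14 × 10^11 rpm.

1.14 × 10^11 rpm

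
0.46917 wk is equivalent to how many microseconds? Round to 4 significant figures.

2.838 × 10^11 microseconds

1 week = 6.04800 × 10^11 μs.
So 0.46917 × 6.04800 × 10^11 ≈ 2.838 × 10^11 μs.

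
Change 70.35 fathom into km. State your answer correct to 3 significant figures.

0.129 km

1 fathom = 0.00182880 km.
70.35 × 0.00182880 ≈ 0.129 km.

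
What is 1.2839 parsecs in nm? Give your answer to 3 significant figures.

3.96e+25 nm

1 pc = 3.08568e+25 nm.
Then 1.2839 × 3.08568e+25 ≈ 3.96e+25 nm.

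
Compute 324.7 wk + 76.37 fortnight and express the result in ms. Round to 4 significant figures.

2.888 × 10^11 ms

324.7 wk = 1.96379 × 10^11 ms and 76.37 fortnight = 9.23772 × 10^10 ms.
1.96379 × 10^11 + 9.23772 × 10^10 ≈ 2.888 × 10^11 ms.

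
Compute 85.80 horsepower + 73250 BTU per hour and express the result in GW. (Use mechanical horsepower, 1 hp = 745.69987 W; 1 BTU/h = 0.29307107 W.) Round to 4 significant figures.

8.545 × 10^-5 gigawatts

85.80 hp = 6.39810 × 10^-5 GW and 73250 BTU/h = 2.14675 × 10^-5 GW.
6.39810 × 10^-5 + 2.14675 × 10^-5 ≈ 8.545 × 10^-5 GW.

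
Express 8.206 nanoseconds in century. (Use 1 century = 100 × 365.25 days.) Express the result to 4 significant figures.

1 nanosecond = 3.16881 × 10^-19 century.
8.206 × 3.16881 × 10^-19 ≈ 2.600 × 10^-18 century.

2.600 × 10^-18 century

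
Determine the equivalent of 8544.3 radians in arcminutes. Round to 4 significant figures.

2.937e+7 arcmin

1 rad = 3437.75 arcminutes.
8544.3 × 3437.75 ≈ 2.937e+7 arcmin.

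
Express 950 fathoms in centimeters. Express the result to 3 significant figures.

174000 centimeters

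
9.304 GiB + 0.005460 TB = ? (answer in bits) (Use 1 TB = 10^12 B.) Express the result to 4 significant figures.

9.304 GiB = 7.99208 × 10^10 bit and 0.005460 TB = 4.36800 × 10^10 bit.
7.99208 × 10^10 + 4.36800 × 10^10 ≈ 1.236 × 10^11 bit.

1.236 × 10^11 bits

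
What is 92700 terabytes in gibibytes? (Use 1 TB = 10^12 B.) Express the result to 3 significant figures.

1 TB = 931.323 gibibytes.
Then 92700 × 931.323 ≈ 8.63 × 10^7 GiB.

8.63 × 10^7 GiB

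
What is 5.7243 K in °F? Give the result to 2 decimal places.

K = (°F + 459.67) × 5/9.
Applying the formula gives -449.37 °F.

-449.37 °F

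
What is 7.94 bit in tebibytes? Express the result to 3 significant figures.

9.03e-13 TiB

1 bit = 1.13687e-13 tebibytes.
Then 7.94 × 1.13687e-13 ≈ 9.03e-13 TiB.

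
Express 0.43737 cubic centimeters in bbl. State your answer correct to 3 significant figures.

1 cm³ = 6.28981e-6 oil barrels.
Thus 0.43737 × 6.28981e-6 ≈ 2.75e-6 bbl.

2.75e-6 bbl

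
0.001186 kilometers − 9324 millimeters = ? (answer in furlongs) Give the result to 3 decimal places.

-0.040 furlong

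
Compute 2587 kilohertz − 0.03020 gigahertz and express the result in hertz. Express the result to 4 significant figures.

-2.761 × 10^7 hertz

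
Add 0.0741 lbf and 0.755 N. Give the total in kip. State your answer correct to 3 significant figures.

0.0741 lbf = 7.41000e-5 kip and 0.755 N = 0.000169731 kip.
7.41000e-5 + 0.000169731 ≈ 0.000244 kip.

0.000244 kips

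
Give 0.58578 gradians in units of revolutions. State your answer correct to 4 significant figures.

0.001464 rev

1 gradian = 0.00250000 rev.
Thus 0.58578 × 0.00250000 ≈ 0.001464 rev.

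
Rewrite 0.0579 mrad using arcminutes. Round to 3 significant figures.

0.199 arcminutes

1 mrad = 3.43775 arcmin.
0.0579 × 3.43775 ≈ 0.199 arcmin.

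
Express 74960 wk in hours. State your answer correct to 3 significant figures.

1 wk = 168.000 h.
74960 × 168.000 ≈ 1.26e+7 h.

1.26e+7 hours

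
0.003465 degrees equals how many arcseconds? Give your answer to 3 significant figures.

12.5 arcseconds

1 degree = 3600.00 arcseconds.
0.003465 × 3600.00 ≈ 12.5 arcsec.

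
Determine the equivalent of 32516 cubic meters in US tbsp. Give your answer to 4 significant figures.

2.199 × 10^9 US tbsp

1 cubic meter = 67628.0 US tablespoons.
So 32516 × 67628.0 ≈ 2.199 × 10^9 US tbsp.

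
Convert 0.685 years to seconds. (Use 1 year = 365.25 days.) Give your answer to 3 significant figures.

2.16 × 10^7 seconds

1 yr = 3.15576 × 10^7 seconds.
Then 0.685 × 3.15576 × 10^7 ≈ 2.16 × 10^7 s.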